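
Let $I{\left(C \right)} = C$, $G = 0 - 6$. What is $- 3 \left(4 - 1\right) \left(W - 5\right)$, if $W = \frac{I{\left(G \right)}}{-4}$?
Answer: $\frac{63}{2} \approx 31.5$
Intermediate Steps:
$G = -6$ ($G = 0 - 6 = -6$)
$W = \frac{3}{2}$ ($W = - \frac{6}{-4} = \left(-6\right) \left(- \frac{1}{4}\right) = \frac{3}{2} \approx 1.5$)
$- 3 \left(4 - 1\right) \left(W - 5\right) = - 3 \left(4 - 1\right) \left(\frac{3}{2} - 5\right) = \left(-3\right) 3 \left(- \frac{7}{2}\right) = \left(-9\right) \left(- \frac{7}{2}\right) = \frac{63}{2}$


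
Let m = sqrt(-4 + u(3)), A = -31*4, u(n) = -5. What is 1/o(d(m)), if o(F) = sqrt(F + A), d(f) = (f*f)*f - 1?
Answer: 1/sqrt(-125 - 27*I) ≈ 0.0093881 + 0.087929*I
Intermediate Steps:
A = -124
m = 3*I (m = sqrt(-4 - 5) = sqrt(-9) = 3*I ≈ 3.0*I)
d(f) = -1 + f**3 (d(f) = f**2*f - 1 = f**3 - 1 = -1 + f**3)
o(F) = sqrt(-124 + F) (o(F) = sqrt(F - 124) = sqrt(-124 + F))
1/o(d(m)) = 1/(sqrt(-124 + (-1 + (3*I)**3))) = 1/(sqrt(-124 + (-1 - 27*I))) = 1/(sqrt(-125 - 27*I)) = 1/sqrt(-125 - 27*I)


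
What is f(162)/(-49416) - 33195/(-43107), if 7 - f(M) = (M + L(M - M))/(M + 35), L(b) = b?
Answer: 107699756807/139881525288 ≈ 0.76994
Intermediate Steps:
f(M) = 7 - M/(35 + M) (f(M) = 7 - (M + (M - M))/(M + 35) = 7 - (M + 0)/(35 + M) = 7 - M/(35 + M))
f(162)/(-49416) - 33195/(-43107) = ((245 + 6*162)/(35 + 162))/(-49416) - 33195/(-43107) = ((245 + 972)/197)*(-1/49416) - 33195*(-1/43107) = ((1/197)*1217)*(-1/49416) + 11065/14369 = (1217/197)*(-1/49416) + 11065/14369 = -1217/9734952 + 11065/14369 = 107699756807/139881525288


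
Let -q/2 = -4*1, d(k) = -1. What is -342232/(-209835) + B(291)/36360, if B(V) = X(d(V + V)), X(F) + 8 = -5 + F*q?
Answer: 276425533/169546680 ≈ 1.6304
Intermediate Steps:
q = 8 (q = -(-8) = -2*(-4) = 8)
X(F) = -13 + 8*F (X(F) = -8 + (-5 + F*8) = -8 + (-5 + 8*F) = -13 + 8*F)
B(V) = -21 (B(V) = -13 + 8*(-1) = -13 - 8 = -21)
-342232/(-209835) + B(291)/36360 = -342232/(-209835) - 21/36360 = -342232*(-1/209835) - 21*1/36360 = 342232/209835 - 7/12120 = 276425533/169546680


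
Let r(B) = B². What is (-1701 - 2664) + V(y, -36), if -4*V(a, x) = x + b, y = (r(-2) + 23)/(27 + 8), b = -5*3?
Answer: -17409/4 ≈ -4352.3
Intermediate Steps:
b = -15
y = 27/35 (y = ((-2)² + 23)/(27 + 8) = (4 + 23)/35 = 27*(1/35) = 27/35 ≈ 0.77143)
V(a, x) = 15/4 - x/4 (V(a, x) = -(x - 15)/4 = -(-15 + x)/4 = 15/4 - x/4)
(-1701 - 2664) + V(y, -36) = (-1701 - 2664) + (15/4 - ¼*(-36)) = -4365 + (15/4 + 9) = -4365 + 51/4 = -17409/4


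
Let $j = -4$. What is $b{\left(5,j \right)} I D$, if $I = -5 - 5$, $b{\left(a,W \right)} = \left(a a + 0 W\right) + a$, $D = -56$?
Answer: $16800$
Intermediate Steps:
$b{\left(a,W \right)} = a + a^{2}$ ($b{\left(a,W \right)} = \left(a^{2} + 0\right) + a = a^{2} + a = a + a^{2}$)
$I = -10$ ($I = -5 - 5 = -10$)
$b{\left(5,j \right)} I D = 5 \left(1 + 5\right) \left(-10\right) \left(-56\right) = 5 \cdot 6 \left(-10\right) \left(-56\right) = 30 \left(-10\right) \left(-56\right) = \left(-300\right) \left(-56\right) = 16800$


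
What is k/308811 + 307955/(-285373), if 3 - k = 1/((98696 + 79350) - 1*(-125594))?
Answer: -28875871104890413/26758676261170920 ≈ -1.0791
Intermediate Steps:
k = 910919/303640 (k = 3 - 1/((98696 + 79350) - 1*(-125594)) = 3 - 1/(178046 + 125594) = 3 - 1/303640 = 910919/303640 ≈ 3.0000)
k/308811 + 307955/(-285373) = (910919/303640)/308811 + 307955/(-285373) = (910919/303640)*(1/308811) + 307955*(-1/285373) = 910919/93767372040 - 307955/285373 = -28875871104890413/26758676261170920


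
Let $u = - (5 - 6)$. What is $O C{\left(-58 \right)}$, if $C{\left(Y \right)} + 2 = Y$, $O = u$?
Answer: $-60$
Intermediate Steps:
$u = 1$ ($u = \left(-1\right) \left(-1\right) = 1$)
$O = 1$
$C{\left(Y \right)} = -2 + Y$
$O C{\left(-58 \right)} = 1 \left(-2 - 58\right) = 1 \left(-60\right) = -60$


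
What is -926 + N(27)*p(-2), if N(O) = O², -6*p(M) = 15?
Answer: -5497/2 ≈ -2748.5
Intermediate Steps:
p(M) = -5/2 (p(M) = -⅙*15 = -5/2)
-926 + N(27)*p(-2) = -926 + 27²*(-5/2) = -926 + 729*(-5/2) = -926 - 3645/2 = -5497/2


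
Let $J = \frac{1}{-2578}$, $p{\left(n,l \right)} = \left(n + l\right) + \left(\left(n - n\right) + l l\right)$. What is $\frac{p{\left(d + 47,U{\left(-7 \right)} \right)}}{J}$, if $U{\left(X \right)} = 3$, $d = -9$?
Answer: $-128900$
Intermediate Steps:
$p{\left(n,l \right)} = l + n + l^{2}$ ($p{\left(n,l \right)} = \left(l + n\right) + \left(0 + l^{2}\right) = \left(l + n\right) + l^{2} = l + n + l^{2}$)
$J = - \frac{1}{2578} \approx -0.0003879$
$\frac{p{\left(d + 47,U{\left(-7 \right)} \right)}}{J} = \frac{3 + \left(-9 + 47\right) + 3^{2}}{- \frac{1}{2578}} = \left(3 + 38 + 9\right) \left(-2578\right) = 50 \left(-2578\right) = -128900$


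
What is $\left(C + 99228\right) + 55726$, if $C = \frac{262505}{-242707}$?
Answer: $\frac{37608157973}{242707} \approx 1.5495 \cdot 10^{5}$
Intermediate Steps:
$C = - \frac{262505}{242707}$ ($C = 262505 \left(- \frac{1}{242707}\right) = - \frac{262505}{242707} \approx -1.0816$)
$\left(C + 99228\right) + 55726 = \left(- \frac{262505}{242707} + 99228\right) + 55726 = \frac{24083067691}{242707} + 55726 = \frac{37608157973}{242707}$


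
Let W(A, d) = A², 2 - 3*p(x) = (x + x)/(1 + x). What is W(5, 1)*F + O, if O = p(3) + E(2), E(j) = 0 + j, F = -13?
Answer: -1937/6 ≈ -322.83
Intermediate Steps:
p(x) = ⅔ - 2*x/(3*(1 + x)) (p(x) = ⅔ - (x + x)/(3*(1 + x)) = ⅔ - 2*x/(3*(1 + x)))
E(j) = j
O = 13/6 (O = 2/(3*(1 + 3)) + 2 = (⅔)/4 + 2 = (⅔)*(¼) + 2 = ⅙ + 2 = 13/6 ≈ 2.1667)
W(5, 1)*F + O = 5²*(-13) + 13/6 = 25*(-13) + 13/6 = -325 + 13/6 = -1937/6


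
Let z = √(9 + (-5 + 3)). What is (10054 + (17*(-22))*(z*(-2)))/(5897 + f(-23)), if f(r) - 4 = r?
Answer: 5027/2939 + 374*√7/2939 ≈ 2.0471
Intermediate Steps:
f(r) = 4 + r
z = √7 (z = √(9 - 2) = √7 ≈ 2.6458)
(10054 + (17*(-22))*(z*(-2)))/(5897 + f(-23)) = (10054 + (17*(-22))*(√7*(-2)))/(5897 + (4 - 23)) = (10054 - (-748)*√7)/(5897 - 19) = (10054 + 748*√7)/5878 = (10054 + 748*√7)*(1/5878) = 5027/2939 + 374*√7/2939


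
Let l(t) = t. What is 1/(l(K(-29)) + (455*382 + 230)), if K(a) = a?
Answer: 1/174011 ≈ 5.7468e-6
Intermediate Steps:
1/(l(K(-29)) + (455*382 + 230)) = 1/(-29 + (455*382 + 230)) = 1/(-29 + (173810 + 230)) = 1/(-29 + 174040) = 1/174011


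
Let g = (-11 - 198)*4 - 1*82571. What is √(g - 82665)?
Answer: 2*I*√41518 ≈ 407.52*I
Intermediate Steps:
g = -83407 (g = -209*4 - 82571 = -836 - 82571 = -83407)
√(g - 82665) = √(-83407 - 82665) = √(-166072) = 2*I*√41518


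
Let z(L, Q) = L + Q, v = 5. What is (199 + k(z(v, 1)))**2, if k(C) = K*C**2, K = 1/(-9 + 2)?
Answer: 1841449/49 ≈ 37581.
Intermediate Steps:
K = -1/7 (K = 1/(-7) = -1/7 ≈ -0.14286)
k(C) = -C**2/7
(199 + k(z(v, 1)))**2 = (199 - (5 + 1)**2/7)**2 = (199 - 1/7*6**2)**2 = (199 - 1/7*36)**2 = (199 - 36/7)**2 = (1357/7)**2 = 1841449/49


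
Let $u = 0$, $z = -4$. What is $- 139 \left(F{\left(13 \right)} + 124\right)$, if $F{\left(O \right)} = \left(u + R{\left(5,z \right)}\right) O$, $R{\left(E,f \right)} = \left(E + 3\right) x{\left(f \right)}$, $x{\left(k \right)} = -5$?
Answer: $55044$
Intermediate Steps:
$R{\left(E,f \right)} = -15 - 5 E$ ($R{\left(E,f \right)} = \left(E + 3\right) \left(-5\right) = \left(3 + E\right) \left(-5\right) = -15 - 5 E$)
$F{\left(O \right)} = - 40 O$ ($F{\left(O \right)} = \left(0 - 40\right) O = - 40 O$)
$- 139 \left(F{\left(13 \right)} + 124\right) = - 139 \left(\left(-40\right) 13 + 124\right) = - 139 \left(-520 + 124\right) = \left(-139\right) \left(-396\right) = 55044$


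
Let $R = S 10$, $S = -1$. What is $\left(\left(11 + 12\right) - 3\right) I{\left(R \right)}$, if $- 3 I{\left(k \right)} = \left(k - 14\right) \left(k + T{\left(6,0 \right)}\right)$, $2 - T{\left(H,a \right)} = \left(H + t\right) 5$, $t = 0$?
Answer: $-6080$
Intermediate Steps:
$R = -10$ ($R = \left(-1\right) 10 = -10$)
$T{\left(H,a \right)} = 2 - 5 H$ ($T{\left(H,a \right)} = 2 - \left(H + 0\right) 5 = 2 - H 5 = 2 - 5 H$)
$I{\left(k \right)} = - \frac{\left(-28 + k\right) \left(-14 + k\right)}{3}$ ($I{\left(k \right)} = - \frac{\left(k - 14\right) \left(k + \left(2 - 30\right)\right)}{3} = - \frac{\left(-14 + k\right) \left(k + \left(2 - 30\right)\right)}{3} = - \frac{\left(-14 + k\right) \left(k - 28\right)}{3} = - \frac{\left(-14 + k\right) \left(-28 + k\right)}{3} = - \frac{\left(-28 + k\right) \left(-14 + k\right)}{3}$)
$\left(\left(11 + 12\right) - 3\right) I{\left(R \right)} = \left(\left(11 + 12\right) - 3\right) \left(- \frac{392}{3} + 14 \left(-10\right) - \frac{\left(-10\right)^{2}}{3}\right) = \left(23 - 3\right) \left(- \frac{392}{3} - 140 - \frac{100}{3}\right) = 20 \left(- \frac{392}{3} - 140 - \frac{100}{3}\right) = 20 \left(-304\right) = -6080$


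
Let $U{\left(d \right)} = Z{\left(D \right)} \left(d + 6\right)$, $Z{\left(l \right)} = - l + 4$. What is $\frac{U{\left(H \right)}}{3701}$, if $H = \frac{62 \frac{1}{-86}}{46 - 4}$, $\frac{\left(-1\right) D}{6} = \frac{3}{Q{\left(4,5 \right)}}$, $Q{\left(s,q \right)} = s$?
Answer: $\frac{183685}{13368012} \approx 0.013741$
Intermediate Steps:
$D = - \frac{9}{2}$ ($D = - 6 \cdot \frac{3}{4} = - 6 \cdot 3 \cdot \frac{1}{4} = \left(-6\right) \frac{3}{4} = - \frac{9}{2} \approx -4.5$)
$H = - \frac{31}{1806}$ ($H = \frac{62 \left(- \frac{1}{86}\right)}{46 - 4} = - \frac{31}{43 \cdot 42} = \left(- \frac{31}{43}\right) \frac{1}{42} = - \frac{31}{1806} \approx -0.017165$)
$Z{\left(l \right)} = 4 - l$
$U{\left(d \right)} = 51 + \frac{17 d}{2}$ ($U{\left(d \right)} = \left(4 - - \frac{9}{2}\right) \left(d + 6\right) = \left(4 + \frac{9}{2}\right) \left(6 + d\right) = \frac{17 \left(6 + d\right)}{2} = 51 + \frac{17 d}{2}$)
$\frac{U{\left(H \right)}}{3701} = \frac{51 + \frac{17}{2} \left(- \frac{31}{1806}\right)}{3701} = \left(51 - \frac{527}{3612}\right) \frac{1}{3701} = \frac{183685}{3612} \cdot \frac{1}{3701} = \frac{183685}{13368012}$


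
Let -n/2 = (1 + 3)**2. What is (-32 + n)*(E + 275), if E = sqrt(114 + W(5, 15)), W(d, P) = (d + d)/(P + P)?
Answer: -17600 - 448*sqrt(21)/3 ≈ -18284.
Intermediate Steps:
W(d, P) = d/P (W(d, P) = (2*d)/((2*P)) = (2*d)*(1/(2*P)) = d/P)
n = -32 (n = -2*(1 + 3)**2 = -2*4**2 = -2*16 = -32)
E = 7*sqrt(21)/3 (E = sqrt(114 + 5/15) = sqrt(114 + 5*(1/15)) = sqrt(114 + 1/3) = sqrt(343/3) = 7*sqrt(21)/3 ≈ 10.693)
(-32 + n)*(E + 275) = (-32 - 32)*(7*sqrt(21)/3 + 275) = -64*(275 + 7*sqrt(21)/3) = -17600 - 448*sqrt(21)/3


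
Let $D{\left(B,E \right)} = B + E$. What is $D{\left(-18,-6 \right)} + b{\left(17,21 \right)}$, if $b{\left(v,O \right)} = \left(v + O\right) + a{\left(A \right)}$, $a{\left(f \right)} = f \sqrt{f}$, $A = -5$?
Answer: $14 - 5 i \sqrt{5} \approx 14.0 - 11.18 i$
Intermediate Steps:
$a{\left(f \right)} = f^{\frac{3}{2}}$
$b{\left(v,O \right)} = O + v - 5 i \sqrt{5}$ ($b{\left(v,O \right)} = \left(v + O\right) + \left(-5\right)^{\frac{3}{2}} = \left(O + v\right) - 5 i \sqrt{5} = O + v - 5 i \sqrt{5}$)
$D{\left(-18,-6 \right)} + b{\left(17,21 \right)} = \left(-18 - 6\right) + \left(21 + 17 - 5 i \sqrt{5}\right) = -24 + \left(38 - 5 i \sqrt{5}\right) = 14 - 5 i \sqrt{5}$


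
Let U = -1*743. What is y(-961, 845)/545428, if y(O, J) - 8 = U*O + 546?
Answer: 714577/545428 ≈ 1.3101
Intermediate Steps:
U = -743
y(O, J) = 554 - 743*O (y(O, J) = 8 + (-743*O + 546) = 8 + (546 - 743*O) = 554 - 743*O)
y(-961, 845)/545428 = (554 - 743*(-961))/545428 = (554 + 714023)*(1/545428) = 714577*(1/545428) = 714577/545428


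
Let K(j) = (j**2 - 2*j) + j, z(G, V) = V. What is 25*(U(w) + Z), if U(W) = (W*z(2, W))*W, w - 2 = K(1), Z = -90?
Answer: -2050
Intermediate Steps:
K(j) = j**2 - j
w = 2 (w = 2 + 1*(-1 + 1) = 2 + 1*0 = 2 + 0 = 2)
U(W) = W**3 (U(W) = (W*W)*W = W**2*W = W**3)
25*(U(w) + Z) = 25*(2**3 - 90) = 25*(8 - 90) = 25*(-82) = -2050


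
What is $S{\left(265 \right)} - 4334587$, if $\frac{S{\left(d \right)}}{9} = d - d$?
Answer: $-4334587$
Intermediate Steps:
$S{\left(d \right)} = 0$ ($S{\left(d \right)} = 9 \left(d - d\right) = 9 \cdot 0 = 0$)
$S{\left(265 \right)} - 4334587 = 0 - 4334587 = -4334587$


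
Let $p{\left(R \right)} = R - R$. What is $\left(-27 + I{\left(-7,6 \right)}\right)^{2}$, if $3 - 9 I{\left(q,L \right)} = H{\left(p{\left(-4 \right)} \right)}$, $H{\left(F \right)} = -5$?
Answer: $\frac{55225}{81} \approx 681.79$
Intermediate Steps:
$p{\left(R \right)} = 0$
$I{\left(q,L \right)} = \frac{8}{9}$ ($I{\left(q,L \right)} = \frac{1}{3} - - \frac{5}{9} = \frac{1}{3} + \frac{5}{9} = \frac{8}{9}$)
$\left(-27 + I{\left(-7,6 \right)}\right)^{2} = \left(-27 + \frac{8}{9}\right)^{2} = \left(- \frac{235}{9}\right)^{2} = \frac{55225}{81}$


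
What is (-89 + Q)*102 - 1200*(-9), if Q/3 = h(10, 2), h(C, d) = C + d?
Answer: 5394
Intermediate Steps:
Q = 36 (Q = 3*(10 + 2) = 3*12 = 36)
(-89 + Q)*102 - 1200*(-9) = (-89 + 36)*102 - 1200*(-9) = -53*102 + 10800 = -5406 + 10800 = 5394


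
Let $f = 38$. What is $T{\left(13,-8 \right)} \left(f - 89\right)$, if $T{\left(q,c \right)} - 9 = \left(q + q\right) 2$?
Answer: $-3111$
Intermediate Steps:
$T{\left(q,c \right)} = 9 + 4 q$ ($T{\left(q,c \right)} = 9 + \left(q + q\right) 2 = 9 + 2 q 2 = 9 + 4 q$)
$T{\left(13,-8 \right)} \left(f - 89\right) = \left(9 + 4 \cdot 13\right) \left(38 - 89\right) = \left(9 + 52\right) \left(-51\right) = 61 \left(-51\right) = -3111$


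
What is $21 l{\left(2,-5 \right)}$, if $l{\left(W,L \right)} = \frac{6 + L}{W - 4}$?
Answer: $- \frac{21}{2} \approx -10.5$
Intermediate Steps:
$l{\left(W,L \right)} = \frac{6 + L}{-4 + W}$
$21 l{\left(2,-5 \right)} = 21 \frac{6 - 5}{-4 + 2} = 21 \frac{1}{-2} \cdot 1 = 21 \left(\left(- \frac{1}{2}\right) 1\right) = 21 \left(- \frac{1}{2}\right) = - \frac{21}{2}$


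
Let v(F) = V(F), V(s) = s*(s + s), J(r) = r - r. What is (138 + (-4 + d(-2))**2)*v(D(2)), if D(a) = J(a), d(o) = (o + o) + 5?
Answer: 0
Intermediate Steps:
d(o) = 5 + 2*o (d(o) = 2*o + 5 = 5 + 2*o)
J(r) = 0
V(s) = 2*s**2 (V(s) = s*(2*s) = 2*s**2)
D(a) = 0
v(F) = 2*F**2
(138 + (-4 + d(-2))**2)*v(D(2)) = (138 + (-4 + (5 + 2*(-2)))**2)*(2*0**2) = (138 + (-4 + (5 - 4))**2)*(2*0) = (138 + (-4 + 1)**2)*0 = (138 + (-3)**2)*0 = (138 + 9)*0 = 147*0 = 0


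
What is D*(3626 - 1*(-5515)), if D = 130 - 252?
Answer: -1115202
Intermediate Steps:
D = -122
D*(3626 - 1*(-5515)) = -122*(3626 - 1*(-5515)) = -122*(3626 + 5515) = -122*9141 = -1115202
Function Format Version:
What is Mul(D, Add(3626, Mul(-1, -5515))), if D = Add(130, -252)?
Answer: -1115202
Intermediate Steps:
D = -122
Mul(D, Add(3626, Mul(-1, -5515))) = Mul(-122, Add(3626, Mul(-1, -5515))) = Mul(-122, Add(3626, 5515)) = Mul(-122, 9141) = -1115202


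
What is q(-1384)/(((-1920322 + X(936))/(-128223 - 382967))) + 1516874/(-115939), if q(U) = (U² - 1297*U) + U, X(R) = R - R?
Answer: 109912486635032886/111320106179 ≈ 9.8736e+5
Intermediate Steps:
X(R) = 0
q(U) = U² - 1296*U
q(-1384)/(((-1920322 + X(936))/(-128223 - 382967))) + 1516874/(-115939) = (-1384*(-1296 - 1384))/(((-1920322 + 0)/(-128223 - 382967))) + 1516874/(-115939) = (-1384*(-2680))/((-1920322/(-511190))) + 1516874*(-1/115939) = 3709120/((-1920322*(-1/511190))) - 1516874/115939 = 3709120/(960161/255595) - 1516874/115939 = 3709120*(255595/960161) - 1516874/115939 = 948032526400/960161 - 1516874/115939 = 109912486635032886/111320106179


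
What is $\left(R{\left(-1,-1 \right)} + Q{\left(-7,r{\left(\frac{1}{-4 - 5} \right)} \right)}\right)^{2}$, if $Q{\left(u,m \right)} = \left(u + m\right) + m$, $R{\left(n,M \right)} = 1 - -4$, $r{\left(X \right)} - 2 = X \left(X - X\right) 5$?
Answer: $4$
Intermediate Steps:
$r{\left(X \right)} = 2$ ($r{\left(X \right)} = 2 + X \left(X - X\right) 5 = 2 + X 0 \cdot 5 = 2 + 0 \cdot 5 = 2 + 0 = 2$)
$R{\left(n,M \right)} = 5$ ($R{\left(n,M \right)} = 1 + 4 = 5$)
$Q{\left(u,m \right)} = u + 2 m$ ($Q{\left(u,m \right)} = \left(m + u\right) + m = u + 2 m$)
$\left(R{\left(-1,-1 \right)} + Q{\left(-7,r{\left(\frac{1}{-4 - 5} \right)} \right)}\right)^{2} = \left(5 + \left(-7 + 2 \cdot 2\right)\right)^{2} = \left(5 + \left(-7 + 4\right)\right)^{2} = \left(5 - 3\right)^{2} = 2^{2} = 4$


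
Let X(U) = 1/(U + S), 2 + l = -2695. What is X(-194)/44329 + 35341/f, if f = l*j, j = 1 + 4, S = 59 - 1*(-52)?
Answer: -130030402172/49615454895 ≈ -2.6208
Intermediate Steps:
S = 111 (S = 59 + 52 = 111)
l = -2697 (l = -2 - 2695 = -2697)
j = 5
X(U) = 1/(111 + U) (X(U) = 1/(U + 111) = 1/(111 + U))
f = -13485 (f = -2697*5 = -13485)
X(-194)/44329 + 35341/f = 1/((111 - 194)*44329) + 35341/(-13485) = (1/44329)/(-83) + 35341*(-1/13485) = -1/83*1/44329 - 35341/13485 = -1/3679307 - 35341/13485 = -130030402172/49615454895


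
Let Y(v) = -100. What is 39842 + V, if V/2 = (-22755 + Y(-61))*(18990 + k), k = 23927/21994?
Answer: -1363695215773/1571 ≈ -8.6804e+8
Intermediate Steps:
k = 23927/21994 (k = 23927*(1/21994) = 23927/21994 ≈ 1.0879)
V = -1363757807555/1571 (V = 2*((-22755 - 100)*(18990 + 23927/21994)) = 2*(-22855*417689987/21994) = 2*(-1363757807555/3142) = -1363757807555/1571 ≈ -8.6808e+8)
39842 + V = 39842 - 1363757807555/1571 = -1363695215773/1571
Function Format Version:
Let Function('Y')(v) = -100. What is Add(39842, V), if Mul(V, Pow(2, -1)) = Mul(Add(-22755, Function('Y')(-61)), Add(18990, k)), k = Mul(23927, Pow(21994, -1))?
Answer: Rational(-1363695215773, 1571) ≈ -8.6804e+8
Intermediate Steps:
k = Rational(23927, 21994) (k = Mul(23927, Rational(1, 21994)) = Rational(23927, 21994) ≈ 1.0879)
V = Rational(-1363757807555, 1571) (V = Mul(2, Mul(Add(-22755, -100), Add(18990, Rational(23927, 21994)))) = Mul(2, Mul(-22855, Rational(417689987, 21994))) = Mul(2, Rational(-1363757807555, 3142)) = Rational(-1363757807555, 1571) ≈ -8.6808e+8)
Add(39842, V) = Add(39842, Rational(-1363757807555, 1571)) = Rational(-1363695215773, 1571)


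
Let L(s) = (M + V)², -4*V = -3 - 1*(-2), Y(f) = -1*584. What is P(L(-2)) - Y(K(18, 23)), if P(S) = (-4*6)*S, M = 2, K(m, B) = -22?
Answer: 925/2 ≈ 462.50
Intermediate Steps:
Y(f) = -584
V = ¼ (V = -(-3 - 1*(-2))/4 = -(-3 + 2)/4 = -¼*(-1) = ¼ ≈ 0.25000)
L(s) = 81/16 (L(s) = (2 + ¼)² = (9/4)² = 81/16)
P(S) = -24*S
P(L(-2)) - Y(K(18, 23)) = -24*81/16 - 1*(-584) = -243/2 + 584 = 925/2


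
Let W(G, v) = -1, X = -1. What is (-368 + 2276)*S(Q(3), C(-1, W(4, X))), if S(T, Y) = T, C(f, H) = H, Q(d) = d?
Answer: 5724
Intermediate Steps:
(-368 + 2276)*S(Q(3), C(-1, W(4, X))) = (-368 + 2276)*3 = 1908*3 = 5724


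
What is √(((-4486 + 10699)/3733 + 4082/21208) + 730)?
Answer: √286695945194399895/19792366 ≈ 27.053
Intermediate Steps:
√(((-4486 + 10699)/3733 + 4082/21208) + 730) = √((6213*(1/3733) + 4082*(1/21208)) + 730) = √((6213/3733 + 2041/10604) + 730) = √(73501705/39584732 + 730) = √(28970356065/39584732) = √286695945194399895/19792366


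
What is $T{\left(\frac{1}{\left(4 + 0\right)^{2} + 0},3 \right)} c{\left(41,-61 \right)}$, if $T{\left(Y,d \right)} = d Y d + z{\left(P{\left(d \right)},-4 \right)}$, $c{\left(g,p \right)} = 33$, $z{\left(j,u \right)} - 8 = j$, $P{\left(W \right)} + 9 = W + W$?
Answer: $\frac{2937}{16} \approx 183.56$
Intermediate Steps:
$P{\left(W \right)} = -9 + 2 W$ ($P{\left(W \right)} = -9 + \left(W + W\right) = -9 + 2 W$)
$z{\left(j,u \right)} = 8 + j$
$T{\left(Y,d \right)} = -1 + 2 d + Y d^{2}$ ($T{\left(Y,d \right)} = d Y d + \left(8 + \left(-9 + 2 d\right)\right) = Y d d + \left(-1 + 2 d\right) = Y d^{2} + \left(-1 + 2 d\right) = -1 + 2 d + Y d^{2}$)
$T{\left(\frac{1}{\left(4 + 0\right)^{2} + 0},3 \right)} c{\left(41,-61 \right)} = \left(-1 + 2 \cdot 3 + \frac{3^{2}}{\left(4 + 0\right)^{2} + 0}\right) 33 = \left(-1 + 6 + \frac{1}{4^{2} + 0} \cdot 9\right) 33 = \left(-1 + 6 + \frac{1}{16 + 0} \cdot 9\right) 33 = \left(-1 + 6 + \frac{1}{16} \cdot 9\right) 33 = \left(-1 + 6 + \frac{9}{16}\right) 33 = \frac{89}{16} \cdot 33 = \frac{2937}{16}$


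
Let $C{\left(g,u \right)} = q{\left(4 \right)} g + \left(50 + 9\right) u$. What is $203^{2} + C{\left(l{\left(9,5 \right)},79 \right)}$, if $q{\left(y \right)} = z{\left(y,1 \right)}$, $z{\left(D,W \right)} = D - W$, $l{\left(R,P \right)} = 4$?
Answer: $45882$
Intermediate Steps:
$q{\left(y \right)} = -1 + y$ ($q{\left(y \right)} = y - 1 = -1 + y$)
$C{\left(g,u \right)} = 3 g + 59 u$ ($C{\left(g,u \right)} = \left(-1 + 4\right) g + \left(50 + 9\right) u = 3 g + 59 u$)
$203^{2} + C{\left(l{\left(9,5 \right)},79 \right)} = 203^{2} + \left(3 \cdot 4 + 59 \cdot 79\right) = 41209 + \left(12 + 4661\right) = 41209 + 4673 = 45882$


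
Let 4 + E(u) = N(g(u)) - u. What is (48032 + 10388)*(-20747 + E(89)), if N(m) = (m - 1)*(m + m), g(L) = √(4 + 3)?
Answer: -1216654920 - 116840*√7 ≈ -1.2170e+9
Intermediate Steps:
g(L) = √7
N(m) = 2*m*(-1 + m) (N(m) = (-1 + m)*(2*m) = 2*m*(-1 + m))
E(u) = -4 - u + 2*√7*(-1 + √7) (E(u) = -4 + (2*√7*(-1 + √7) - u) = -4 + (-u + 2*√7*(-1 + √7)) = -4 - u + 2*√7*(-1 + √7))
(48032 + 10388)*(-20747 + E(89)) = (48032 + 10388)*(-20747 + (10 - 1*89 - 2*√7)) = 58420*(-20747 + (10 - 89 - 2*√7)) = 58420*(-20747 + (-79 - 2*√7)) = 58420*(-20826 - 2*√7) = -1216654920 - 116840*√7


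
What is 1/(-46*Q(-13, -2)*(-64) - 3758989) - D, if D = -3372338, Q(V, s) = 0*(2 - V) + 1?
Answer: 12666653283209/3756045 ≈ 3.3723e+6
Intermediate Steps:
Q(V, s) = 1 (Q(V, s) = 0 + 1 = 1)
1/(-46*Q(-13, -2)*(-64) - 3758989) - D = 1/(-46*1*(-64) - 3758989) - 1*(-3372338) = 1/(-46*(-64) - 3758989) + 3372338 = 1/(2944 - 3758989) + 3372338 = 1/(-3756045) + 3372338 = -1/3756045 + 3372338 = 12666653283209/3756045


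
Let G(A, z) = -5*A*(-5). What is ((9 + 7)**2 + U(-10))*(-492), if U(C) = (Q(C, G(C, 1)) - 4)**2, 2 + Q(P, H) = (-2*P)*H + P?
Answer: -12378971904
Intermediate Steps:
G(A, z) = 25*A
Q(P, H) = -2 + P - 2*H*P (Q(P, H) = -2 + ((-2*P)*H + P) = -2 + (-2*H*P + P) = -2 + (P - 2*H*P) = -2 + P - 2*H*P)
U(C) = (-6 + C - 50*C**2)**2 (U(C) = ((-2 + C - 2*25*C*C) - 4)**2 = ((-2 + C - 50*C**2) - 4)**2 = (-6 + C - 50*C**2)**2)
((9 + 7)**2 + U(-10))*(-492) = ((9 + 7)**2 + (6 - 1*(-10) + 50*(-10)**2)**2)*(-492) = (16**2 + (6 + 10 + 50*100)**2)*(-492) = (256 + (6 + 10 + 5000)**2)*(-492) = (256 + 5016**2)*(-492) = (256 + 25160256)*(-492) = 25160512*(-492) = -12378971904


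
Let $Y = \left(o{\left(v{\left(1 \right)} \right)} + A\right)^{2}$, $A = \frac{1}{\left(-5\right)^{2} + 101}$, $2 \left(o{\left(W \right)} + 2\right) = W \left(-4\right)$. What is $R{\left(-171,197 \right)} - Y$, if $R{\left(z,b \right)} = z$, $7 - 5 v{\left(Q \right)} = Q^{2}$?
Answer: $- \frac{75526189}{396900} \approx -190.29$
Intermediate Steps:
$v{\left(Q \right)} = \frac{7}{5} - \frac{Q^{2}}{5}$
$o{\left(W \right)} = -2 - 2 W$ ($o{\left(W \right)} = -2 + \frac{W \left(-4\right)}{2} = -2 + \frac{\left(-4\right) W}{2} = -2 - 2 W$)
$A = \frac{1}{126}$ ($A = \frac{1}{25 + 101} = \frac{1}{126} \approx 0.0079365$)
$Y = \frac{7656289}{396900}$ ($Y = \left(\left(-2 - 2 \left(\frac{7}{5} - \frac{1^{2}}{5}\right)\right) + \frac{1}{126}\right)^{2} = \left(\left(-2 - 2 \left(\frac{7}{5} - \frac{1}{5}\right)\right) + \frac{1}{126}\right)^{2} = \left(\left(-2 - \frac{12}{5}\right) + \frac{1}{126}\right)^{2} = \left(- \frac{22}{5} + \frac{1}{126}\right)^{2} = \left(- \frac{2767}{630}\right)^{2} = \frac{7656289}{396900} \approx 19.29$)
$R{\left(-171,197 \right)} - Y = -171 - \frac{7656289}{396900} = - \frac{75526189}{396900}$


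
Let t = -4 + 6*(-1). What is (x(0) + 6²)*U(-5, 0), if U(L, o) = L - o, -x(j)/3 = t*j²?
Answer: -180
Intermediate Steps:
t = -10 (t = -4 - 6 = -10)
x(j) = 30*j² (x(j) = -(-30)*j² = 30*j²)
(x(0) + 6²)*U(-5, 0) = (30*0² + 6²)*(-5 - 1*0) = (30*0 + 36)*(-5 + 0) = (0 + 36)*(-5) = 36*(-5) = -180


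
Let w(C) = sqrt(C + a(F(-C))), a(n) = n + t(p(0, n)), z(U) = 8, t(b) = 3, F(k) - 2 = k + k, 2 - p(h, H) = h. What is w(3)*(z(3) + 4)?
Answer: 12*sqrt(2) ≈ 16.971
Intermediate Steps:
p(h, H) = 2 - h
F(k) = 2 + 2*k (F(k) = 2 + (k + k) = 2 + 2*k)
a(n) = 3 + n (a(n) = n + 3 = 3 + n)
w(C) = sqrt(5 - C) (w(C) = sqrt(C + (3 + (2 + 2*(-C)))) = sqrt(C + (3 + (2 - 2*C))) = sqrt(C + (5 - 2*C)) = sqrt(5 - C))
w(3)*(z(3) + 4) = sqrt(5 - 1*3)*(8 + 4) = sqrt(5 - 3)*12 = sqrt(2)*12 = 12*sqrt(2)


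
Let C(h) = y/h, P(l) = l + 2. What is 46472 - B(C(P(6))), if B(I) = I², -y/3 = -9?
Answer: 2973479/64 ≈ 46461.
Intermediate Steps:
y = 27 (y = -3*(-9) = 27)
P(l) = 2 + l
C(h) = 27/h
46472 - B(C(P(6))) = 46472 - (27/(2 + 6))² = 46472 - (27/8)² = 46472 - 1*729/64 = 46472 - 729/64 = 2973479/64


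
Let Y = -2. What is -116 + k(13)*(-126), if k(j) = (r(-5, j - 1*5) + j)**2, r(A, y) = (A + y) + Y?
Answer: -24812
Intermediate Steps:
r(A, y) = -2 + A + y (r(A, y) = (A + y) - 2 = -2 + A + y)
k(j) = (-12 + 2*j)**2 (k(j) = ((-2 - 5 + (j - 1*5)) + j)**2 = ((-2 - 5 + (j - 5)) + j)**2 = ((-2 - 5 + (-5 + j)) + j)**2 = ((-12 + j) + j)**2 = (-12 + 2*j)**2)
-116 + k(13)*(-126) = -116 + (4*(-6 + 13)**2)*(-126) = -116 + (4*7**2)*(-126) = -116 + (4*49)*(-126) = -116 + 196*(-126) = -116 - 24696 = -24812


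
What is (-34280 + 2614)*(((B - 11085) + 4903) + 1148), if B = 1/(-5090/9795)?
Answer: 81168998643/509 ≈ 1.5947e+8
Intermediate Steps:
B = -1959/1018 (B = 1/(-5090*1/9795) = 1/(-1018/1959) = -1959/1018 ≈ -1.9244)
(-34280 + 2614)*(((B - 11085) + 4903) + 1148) = (-34280 + 2614)*(((-1959/1018 - 11085) + 4903) + 1148) = -31666*((-11286489/1018 + 4903) + 1148) = -31666*(-6295235/1018 + 1148) = -31666*(-5126571/1018) = 81168998643/509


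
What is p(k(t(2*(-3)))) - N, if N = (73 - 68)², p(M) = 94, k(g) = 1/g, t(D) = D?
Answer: 69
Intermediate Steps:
k(g) = 1/g
N = 25 (N = 5² = 25)
p(k(t(2*(-3)))) - N = 94 - 1*25 = 94 - 25 = 69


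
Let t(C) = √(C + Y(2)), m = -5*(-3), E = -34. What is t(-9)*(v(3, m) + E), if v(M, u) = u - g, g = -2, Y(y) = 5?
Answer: -34*I ≈ -34.0*I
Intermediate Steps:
m = 15
v(M, u) = 2 + u (v(M, u) = u - 1*(-2) = u + 2 = 2 + u)
t(C) = √(5 + C) (t(C) = √(C + 5) = √(5 + C))
t(-9)*(v(3, m) + E) = √(5 - 9)*((2 + 15) - 34) = √(-4)*(17 - 34) = (2*I)*(-17) = -34*I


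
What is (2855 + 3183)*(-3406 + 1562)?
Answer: -11134072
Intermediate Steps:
(2855 + 3183)*(-3406 + 1562) = 6038*(-1844) = -11134072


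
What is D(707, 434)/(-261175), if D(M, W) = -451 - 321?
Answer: 772/261175 ≈ 0.0029559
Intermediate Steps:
D(M, W) = -772
D(707, 434)/(-261175) = -772/(-261175) = -772*(-1/261175) = 772/261175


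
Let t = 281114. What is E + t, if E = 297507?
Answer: 578621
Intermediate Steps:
E + t = 297507 + 281114 = 578621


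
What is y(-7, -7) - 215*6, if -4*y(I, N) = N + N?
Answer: -2573/2 ≈ -1286.5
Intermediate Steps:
y(I, N) = -N/2 (y(I, N) = -(N + N)/4 = -N/2)
y(-7, -7) - 215*6 = -½*(-7) - 215*6 = 7/2 - 43*30 = 7/2 - 1290 = -2573/2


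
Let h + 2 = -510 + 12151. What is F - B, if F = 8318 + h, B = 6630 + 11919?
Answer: 1408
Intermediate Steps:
h = 11639 (h = -2 + (-510 + 12151) = -2 + 11641 = 11639)
B = 18549
F = 19957 (F = 8318 + 11639 = 19957)
F - B = 19957 - 1*18549 = 19957 - 18549 = 1408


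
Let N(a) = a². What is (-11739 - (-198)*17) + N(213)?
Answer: 36996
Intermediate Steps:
(-11739 - (-198)*17) + N(213) = (-11739 - (-198)*17) + 213² = (-11739 - 1*(-3366)) + 45369 = (-11739 + 3366) + 45369 = -8373 + 45369 = 36996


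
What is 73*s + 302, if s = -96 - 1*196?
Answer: -21014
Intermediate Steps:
s = -292 (s = -96 - 196 = -292)
73*s + 302 = 73*(-292) + 302 = -21316 + 302 = -21014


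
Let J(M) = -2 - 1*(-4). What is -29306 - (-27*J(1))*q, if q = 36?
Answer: -27362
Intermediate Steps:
J(M) = 2 (J(M) = -2 + 4 = 2)
-29306 - (-27*J(1))*q = -29306 - (-27*2)*36 = -29306 - (-54)*36 = -29306 - 1*(-1944) = -29306 + 1944 = -27362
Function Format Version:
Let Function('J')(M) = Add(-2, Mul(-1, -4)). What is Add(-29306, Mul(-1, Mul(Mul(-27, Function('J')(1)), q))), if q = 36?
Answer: -27362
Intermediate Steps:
Function('J')(M) = 2 (Function('J')(M) = Add(-2, 4) = 2)
Add(-29306, Mul(-1, Mul(Mul(-27, Function('J')(1)), q))) = Add(-29306, Mul(-1, Mul(Mul(-27, 2), 36))) = Add(-29306, Mul(-1, Mul(-54, 36))) = Add(-29306, Mul(-1, -1944)) = Add(-29306, 1944) = -27362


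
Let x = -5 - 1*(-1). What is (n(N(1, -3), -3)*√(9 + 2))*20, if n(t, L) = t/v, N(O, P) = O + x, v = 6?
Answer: -10*√11 ≈ -33.166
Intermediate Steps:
x = -4 (x = -5 + 1 = -4)
N(O, P) = -4 + O (N(O, P) = O - 4 = -4 + O)
n(t, L) = t/6
(n(N(1, -3), -3)*√(9 + 2))*20 = (((-4 + 1)/6)*√(9 + 2))*20 = (((⅙)*(-3))*√11)*20 = -√11/2*20 = -10*√11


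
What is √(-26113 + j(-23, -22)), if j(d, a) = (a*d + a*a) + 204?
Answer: I*√24919 ≈ 157.86*I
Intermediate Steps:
j(d, a) = 204 + a² + a*d (j(d, a) = (a*d + a²) + 204 = (a² + a*d) + 204 = 204 + a² + a*d)
√(-26113 + j(-23, -22)) = √(-26113 + (204 + (-22)² - 22*(-23))) = √(-26113 + (204 + 484 + 506)) = √(-26113 + 1194) = √(-24919) = I*√24919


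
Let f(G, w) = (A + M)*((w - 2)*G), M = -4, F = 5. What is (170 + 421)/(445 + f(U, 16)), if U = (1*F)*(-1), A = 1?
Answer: 591/655 ≈ 0.90229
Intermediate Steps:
U = -5 (U = (1*5)*(-1) = 5*(-1) = -5)
f(G, w) = -3*G*(-2 + w) (f(G, w) = (1 - 4)*((w - 2)*G) = -3*(-2 + w)*G = -3*G*(-2 + w))
(170 + 421)/(445 + f(U, 16)) = (170 + 421)/(445 + 3*(-5)*(2 - 1*16)) = 591/(445 + 3*(-5)*(2 - 16)) = 591/(445 + 3*(-5)*(-14)) = 591/(445 + 210) = 591/655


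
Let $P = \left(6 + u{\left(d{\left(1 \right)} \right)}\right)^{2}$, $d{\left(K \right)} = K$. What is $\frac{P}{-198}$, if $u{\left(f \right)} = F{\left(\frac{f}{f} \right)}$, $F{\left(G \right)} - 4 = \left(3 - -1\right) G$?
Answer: $- \frac{98}{99} \approx -0.9899$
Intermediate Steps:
$F{\left(G \right)} = 4 + 4 G$ ($F{\left(G \right)} = 4 + \left(3 - -1\right) G = 4 + \left(3 + 1\right) G = 4 + 4 G$)
$u{\left(f \right)} = 8$ ($u{\left(f \right)} = 4 + 4 \frac{f}{f} = 4 + 4 \cdot 1 = 4 + 4 = 8$)
$P = 196$ ($P = \left(6 + 8\right)^{2} = 14^{2} = 196$)
$\frac{P}{-198} = \frac{196}{-198} = 196 \left(- \frac{1}{198}\right) = - \frac{98}{99}$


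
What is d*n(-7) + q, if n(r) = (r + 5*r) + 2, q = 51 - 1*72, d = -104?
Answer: 4139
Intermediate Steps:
q = -21 (q = 51 - 72 = -21)
n(r) = 2 + 6*r (n(r) = 6*r + 2 = 2 + 6*r)
d*n(-7) + q = -104*(2 + 6*(-7)) - 21 = -104*(2 - 42) - 21 = -104*(-40) - 21 = 4160 - 21 = 4139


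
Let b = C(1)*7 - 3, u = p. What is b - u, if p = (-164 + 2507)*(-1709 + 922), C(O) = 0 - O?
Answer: 1843931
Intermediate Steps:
C(O) = -O
p = -1843941 (p = 2343*(-787) = -1843941)
u = -1843941
b = -10 (b = -1*1*7 - 3 = -1*7 - 3 = -7 - 3 = -10)
b - u = -10 - 1*(-1843941) = -10 + 1843941 = 1843931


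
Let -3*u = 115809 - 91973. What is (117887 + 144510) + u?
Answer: 763355/3 ≈ 2.5445e+5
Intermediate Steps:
u = -23836/3 (u = -(115809 - 91973)/3 = -⅓*23836 = -23836/3 ≈ -7945.3)
(117887 + 144510) + u = (117887 + 144510) - 23836/3 = 262397 - 23836/3 = 763355/3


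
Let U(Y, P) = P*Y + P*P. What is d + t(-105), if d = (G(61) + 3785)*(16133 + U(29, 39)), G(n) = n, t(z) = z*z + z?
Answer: 72258030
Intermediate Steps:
t(z) = z + z**2 (t(z) = z**2 + z = z + z**2)
U(Y, P) = P**2 + P*Y (U(Y, P) = P*Y + P**2 = P**2 + P*Y)
d = 72247110 (d = (61 + 3785)*(16133 + 39*(39 + 29)) = 3846*(16133 + 39*68) = 3846*(16133 + 2652) = 3846*18785 = 72247110)
d + t(-105) = 72247110 - 105*(1 - 105) = 72247110 - 105*(-104) = 72247110 + 10920 = 72258030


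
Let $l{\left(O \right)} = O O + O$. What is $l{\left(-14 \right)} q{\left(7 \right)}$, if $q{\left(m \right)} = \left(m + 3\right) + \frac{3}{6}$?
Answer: $1911$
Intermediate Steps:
$q{\left(m \right)} = \frac{7}{2} + m$ ($q{\left(m \right)} = \left(3 + m\right) + 3 \cdot \frac{1}{6} = \left(3 + m\right) + \frac{1}{2} = \frac{7}{2} + m$)
$l{\left(O \right)} = O + O^{2}$ ($l{\left(O \right)} = O^{2} + O = O + O^{2}$)
$l{\left(-14 \right)} q{\left(7 \right)} = - 14 \left(1 - 14\right) \left(\frac{7}{2} + 7\right) = \left(-14\right) \left(-13\right) \frac{21}{2} = 182 \cdot \frac{21}{2} = 1911$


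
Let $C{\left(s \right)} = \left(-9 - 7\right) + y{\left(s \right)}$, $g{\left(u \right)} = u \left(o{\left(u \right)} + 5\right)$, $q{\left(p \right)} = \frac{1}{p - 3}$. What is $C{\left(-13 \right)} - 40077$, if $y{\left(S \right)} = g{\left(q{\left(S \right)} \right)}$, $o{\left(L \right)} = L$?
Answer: $- \frac{10263887}{256} \approx -40093.0$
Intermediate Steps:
$q{\left(p \right)} = \frac{1}{-3 + p}$
$g{\left(u \right)} = u \left(5 + u\right)$ ($g{\left(u \right)} = u \left(u + 5\right) = u \left(5 + u\right)$)
$y{\left(S \right)} = \frac{5 + \frac{1}{-3 + S}}{-3 + S}$
$C{\left(s \right)} = -16 + \frac{-14 + 5 s}{\left(-3 + s\right)^{2}}$ ($C{\left(s \right)} = \left(-9 - 7\right) + \frac{-14 + 5 s}{\left(-3 + s\right)^{2}} = -16 + \frac{-14 + 5 s}{\left(-3 + s\right)^{2}}$)
$C{\left(-13 \right)} - 40077 = \frac{-14 - 16 \left(-3 - 13\right)^{2} + 5 \left(-13\right)}{\left(-3 - 13\right)^{2}} - 40077 = \frac{-14 - 16 \left(-16\right)^{2} - 65}{256} - 40077 = \frac{-14 - 4096 - 65}{256} - 40077 = \frac{1}{256} \left(-4175\right) - 40077 = - \frac{4175}{256} - 40077 = - \frac{10263887}{256}$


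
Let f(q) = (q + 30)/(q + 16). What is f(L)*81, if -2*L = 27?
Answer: 2673/5 ≈ 534.60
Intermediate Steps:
L = -27/2 (L = -½*27 = -27/2 ≈ -13.500)
f(q) = (30 + q)/(16 + q)
f(L)*81 = ((30 - 27/2)/(16 - 27/2))*81 = ((33/2)/(5/2))*81 = ((⅖)*(33/2))*81 = (33/5)*81 = 2673/5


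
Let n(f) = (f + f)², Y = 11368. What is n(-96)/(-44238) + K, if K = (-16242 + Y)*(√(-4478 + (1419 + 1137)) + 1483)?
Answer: -53293097110/7373 - 151094*I*√2 ≈ -7.2281e+6 - 2.1368e+5*I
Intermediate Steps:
n(f) = 4*f² (n(f) = (2*f)² = 4*f²)
K = -7228142 - 151094*I*√2 (K = (-16242 + 11368)*(√(-4478 + (1419 + 1137)) + 1483) = -4874*(√(-4478 + 2556) + 1483) = -4874*(√(-1922) + 1483) = -4874*(31*I*√2 + 1483) = -4874*(1483 + 31*I*√2) = -7228142 - 151094*I*√2 ≈ -7.2281e+6 - 2.1368e+5*I)
n(-96)/(-44238) + K = (4*(-96)²)/(-44238) + (-7228142 - 151094*I*√2) = (4*9216)*(-1/44238) + (-7228142 - 151094*I*√2) = 36864*(-1/44238) + (-7228142 - 151094*I*√2) = -6144/7373 + (-7228142 - 151094*I*√2) = -53293097110/7373 - 151094*I*√2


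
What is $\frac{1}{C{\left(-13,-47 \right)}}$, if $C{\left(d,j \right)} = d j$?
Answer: $\frac{1}{611} \approx 0.0016367$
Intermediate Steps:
$\frac{1}{C{\left(-13,-47 \right)}} = \frac{1}{\left(-13\right) \left(-47\right)} = \frac{1}{611}$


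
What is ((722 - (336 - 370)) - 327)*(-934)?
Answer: -400686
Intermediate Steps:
((722 - (336 - 370)) - 327)*(-934) = ((722 - 1*(-34)) - 327)*(-934) = ((722 + 34) - 327)*(-934) = (756 - 327)*(-934) = 429*(-934) = -400686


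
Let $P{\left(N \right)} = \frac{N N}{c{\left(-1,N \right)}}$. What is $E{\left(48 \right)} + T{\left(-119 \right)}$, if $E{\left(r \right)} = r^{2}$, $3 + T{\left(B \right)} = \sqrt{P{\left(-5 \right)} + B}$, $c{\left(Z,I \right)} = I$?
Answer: $2301 + 2 i \sqrt{31} \approx 2301.0 + 11.136 i$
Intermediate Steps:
$P{\left(N \right)} = N$ ($P{\left(N \right)} = \frac{N N}{N} = \frac{N^{2}}{N} = N$)
$T{\left(B \right)} = -3 + \sqrt{-5 + B}$
$E{\left(48 \right)} + T{\left(-119 \right)} = 48^{2} - \left(3 - \sqrt{-5 - 119}\right) = 2304 - \left(3 - \sqrt{-124}\right) = 2304 - \left(3 - 2 i \sqrt{31}\right) = 2301 + 2 i \sqrt{31}$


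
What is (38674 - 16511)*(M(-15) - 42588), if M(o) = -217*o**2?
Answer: -2025986319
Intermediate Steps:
(38674 - 16511)*(M(-15) - 42588) = (38674 - 16511)*(-217*(-15)**2 - 42588) = 22163*(-217*225 - 42588) = 22163*(-48825 - 42588) = 22163*(-91413) = -2025986319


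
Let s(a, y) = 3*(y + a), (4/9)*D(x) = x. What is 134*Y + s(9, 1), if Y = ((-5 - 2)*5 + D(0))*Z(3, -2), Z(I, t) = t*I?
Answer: 28170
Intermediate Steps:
Z(I, t) = I*t
D(x) = 9*x/4
s(a, y) = 3*a + 3*y (s(a, y) = 3*(a + y) = 3*a + 3*y)
Y = 210 (Y = ((-5 - 2)*5 + (9/4)*0)*(3*(-2)) = (-7*5 + 0)*(-6) = (-35 + 0)*(-6) = -35*(-6) = 210)
134*Y + s(9, 1) = 134*210 + (3*9 + 3*1) = 28140 + (27 + 3) = 28140 + 30 = 28170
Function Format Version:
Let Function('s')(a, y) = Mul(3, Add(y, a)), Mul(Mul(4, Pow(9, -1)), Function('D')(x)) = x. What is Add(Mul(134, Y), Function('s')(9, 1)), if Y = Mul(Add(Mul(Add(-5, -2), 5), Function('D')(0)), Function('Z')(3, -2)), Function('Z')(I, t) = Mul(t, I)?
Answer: 28170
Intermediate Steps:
Function('Z')(I, t) = Mul(I, t)
Function('D')(x) = Mul(Rational(9, 4), x)
Function('s')(a, y) = Add(Mul(3, a), Mul(3, y)) (Function('s')(a, y) = Mul(3, Add(a, y)) = Add(Mul(3, a), Mul(3, y)))
Y = 210 (Y = Mul(Add(Mul(Add(-5, -2), 5), Mul(Rational(9, 4), 0)), Mul(3, -2)) = Mul(Add(Mul(-7, 5), 0), -6) = Mul(Add(-35, 0), -6) = Mul(-35, -6) = 210)
Add(Mul(134, Y), Function('s')(9, 1)) = Add(Mul(134, 210), Add(Mul(3, 9), Mul(3, 1))) = Add(28140, Add(27, 3)) = Add(28140, 30) = 28170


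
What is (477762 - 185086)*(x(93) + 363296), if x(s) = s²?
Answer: 108859374820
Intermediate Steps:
(477762 - 185086)*(x(93) + 363296) = (477762 - 185086)*(93² + 363296) = 292676*(8649 + 363296) = 292676*371945 = 108859374820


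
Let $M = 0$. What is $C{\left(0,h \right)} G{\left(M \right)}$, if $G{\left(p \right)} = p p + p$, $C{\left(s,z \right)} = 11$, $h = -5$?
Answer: $0$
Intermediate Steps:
$G{\left(p \right)} = p + p^{2}$ ($G{\left(p \right)} = p^{2} + p = p + p^{2}$)
$C{\left(0,h \right)} G{\left(M \right)} = 11 \cdot 0 \left(1 + 0\right) = 11 \cdot 0 \cdot 1 = 11 \cdot 0 = 0$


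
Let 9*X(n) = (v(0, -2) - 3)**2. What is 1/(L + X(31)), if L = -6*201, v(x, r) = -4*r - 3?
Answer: -9/10850 ≈ -0.00082949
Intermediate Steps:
v(x, r) = -3 - 4*r
X(n) = 4/9 (X(n) = ((-3 - 4*(-2)) - 3)**2/9 = ((-3 + 8) - 3)**2/9 = (5 - 3)**2/9 = (1/9)*2**2 = (1/9)*4 = 4/9)
L = -1206
1/(L + X(31)) = 1/(-1206 + 4/9) = 1/(-10850/9) = -9/10850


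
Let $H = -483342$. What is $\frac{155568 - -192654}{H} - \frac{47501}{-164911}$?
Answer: $- \frac{5744401650}{13284735427} \approx -0.43241$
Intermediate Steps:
$\frac{155568 - -192654}{H} - \frac{47501}{-164911} = \frac{155568 - -192654}{-483342} - \frac{47501}{-164911} = \left(155568 + 192654\right) \left(- \frac{1}{483342}\right) - - \frac{47501}{164911} = 348222 \left(- \frac{1}{483342}\right) + \frac{47501}{164911} = - \frac{58037}{80557} + \frac{47501}{164911} = - \frac{5744401650}{13284735427}$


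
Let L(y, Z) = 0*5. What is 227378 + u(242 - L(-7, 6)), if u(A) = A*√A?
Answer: 227378 + 2662*√2 ≈ 2.3114e+5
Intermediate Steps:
L(y, Z) = 0
u(A) = A^(3/2)
227378 + u(242 - L(-7, 6)) = 227378 + (242 - 1*0)^(3/2) = 227378 + (242 + 0)^(3/2) = 227378 + 242^(3/2) = 227378 + 2662*√2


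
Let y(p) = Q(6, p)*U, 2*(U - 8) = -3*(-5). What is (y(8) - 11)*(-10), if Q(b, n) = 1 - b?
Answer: 885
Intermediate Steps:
U = 31/2 (U = 8 + (-3*(-5))/2 = 8 + (½)*15 = 8 + 15/2 = 31/2 ≈ 15.500)
y(p) = -155/2 (y(p) = (1 - 1*6)*(31/2) = (1 - 6)*(31/2) = -5*31/2 = -155/2)
(y(8) - 11)*(-10) = (-155/2 - 11)*(-10) = -177/2*(-10) = 885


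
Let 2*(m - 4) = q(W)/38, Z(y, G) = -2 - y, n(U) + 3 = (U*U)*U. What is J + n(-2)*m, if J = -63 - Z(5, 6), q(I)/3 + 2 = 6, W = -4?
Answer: -1933/19 ≈ -101.74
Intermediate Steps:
q(I) = 12 (q(I) = -6 + 3*6 = -6 + 18 = 12)
n(U) = -3 + U**3 (n(U) = -3 + (U*U)*U = -3 + U**2*U = -3 + U**3)
m = 79/19 (m = 4 + (12/38)/2 = 4 + (12*(1/38))/2 = 4 + (1/2)*(6/19) = 4 + 3/19 = 79/19 ≈ 4.1579)
J = -56 (J = -63 - (-2 - 1*5) = -63 - (-2 - 5) = -63 - 1*(-7) = -63 + 7 = -56)
J + n(-2)*m = -56 + (-3 + (-2)**3)*(79/19) = -56 + (-3 - 8)*(79/19) = -56 - 11*79/19 = -56 - 869/19 = -1933/19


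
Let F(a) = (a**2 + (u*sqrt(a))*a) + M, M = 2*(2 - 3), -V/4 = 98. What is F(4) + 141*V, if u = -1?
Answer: -55266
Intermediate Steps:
V = -392 (V = -4*98 = -392)
M = -2 (M = 2*(-1) = -2)
F(a) = -2 + a**2 - a**(3/2) (F(a) = (a**2 + (-sqrt(a))*a) - 2 = (a**2 - a**(3/2)) - 2 = -2 + a**2 - a**(3/2))
F(4) + 141*V = (-2 + 4**2 - 4**(3/2)) + 141*(-392) = (-2 + 16 - 1*8) - 55272 = (-2 + 16 - 8) - 55272 = 6 - 55272 = -55266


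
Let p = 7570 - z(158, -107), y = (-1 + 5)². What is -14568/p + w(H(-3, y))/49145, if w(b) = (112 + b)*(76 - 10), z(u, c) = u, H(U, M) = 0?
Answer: -165288714/91065685 ≈ -1.8151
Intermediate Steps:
y = 16 (y = 4² = 16)
w(b) = 7392 + 66*b (w(b) = (112 + b)*66 = 7392 + 66*b)
p = 7412 (p = 7570 - 1*158 = 7570 - 158 = 7412)
-14568/p + w(H(-3, y))/49145 = -14568/7412 + (7392 + 66*0)/49145 = -14568*1/7412 + (7392 + 0)*(1/49145) = -3642/1853 + 7392*(1/49145) = -3642/1853 + 7392/49145 = -165288714/91065685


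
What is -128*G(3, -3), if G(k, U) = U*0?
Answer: 0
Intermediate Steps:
G(k, U) = 0
-128*G(3, -3) = -128*0 = 0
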